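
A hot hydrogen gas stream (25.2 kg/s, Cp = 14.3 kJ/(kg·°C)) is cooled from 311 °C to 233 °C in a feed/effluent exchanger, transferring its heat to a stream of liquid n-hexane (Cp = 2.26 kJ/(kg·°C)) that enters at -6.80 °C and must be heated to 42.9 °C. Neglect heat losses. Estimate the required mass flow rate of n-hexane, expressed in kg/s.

ṁ_c = 250 kg/s

Heat released by hot stream: Q = 25.2 × 14.3 × (311 − 233) = 28108 kJ/s
Energy balance on cold side (adiabatic exchanger): Q = ṁ_c·Cp_c·(T_c,out − T_c,in)
ṁ_c = 28108 / [2.26 × (42.9 − -6.80)] = 250.25 kg/s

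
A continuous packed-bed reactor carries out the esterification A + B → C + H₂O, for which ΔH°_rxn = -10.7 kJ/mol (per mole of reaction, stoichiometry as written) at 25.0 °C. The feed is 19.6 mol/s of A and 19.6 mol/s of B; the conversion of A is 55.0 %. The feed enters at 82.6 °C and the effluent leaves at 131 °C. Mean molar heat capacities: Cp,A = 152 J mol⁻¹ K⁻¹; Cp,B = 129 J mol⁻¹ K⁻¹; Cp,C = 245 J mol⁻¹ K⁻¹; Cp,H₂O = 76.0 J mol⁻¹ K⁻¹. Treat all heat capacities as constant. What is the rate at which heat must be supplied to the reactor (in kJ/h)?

Q_in = 709000 kJ/h

Extent of reaction ξ = 0.550 × 19.6 = 10.78 mol/s
Reaction term: ξ·ΔH°_rxn = 10.78 × -10.7 = -115.35 kJ/s
Sensible, feed 82.6→25 °C: -317.24 kJ/s
Outlet flows (mol/s): A 8.82, B 8.82, C 10.78, H₂O 10.78
Sensible, products 25→131 °C: 629.51 kJ/s
Q = ΔH = 196.93 kJ/s = 196.93 kW
Heat supplied = 708940 kJ/h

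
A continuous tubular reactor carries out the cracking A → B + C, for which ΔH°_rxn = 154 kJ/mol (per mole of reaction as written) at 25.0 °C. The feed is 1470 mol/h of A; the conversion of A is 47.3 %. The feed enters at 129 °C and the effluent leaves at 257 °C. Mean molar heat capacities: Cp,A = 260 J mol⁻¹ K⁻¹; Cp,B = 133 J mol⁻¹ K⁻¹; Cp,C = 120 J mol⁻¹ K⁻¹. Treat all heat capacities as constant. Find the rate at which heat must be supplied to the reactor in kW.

Q_in = 43.0 kW

Extent of reaction ξ = 0.473 × 1470 = 695.31 mol/h
Reaction term: ξ·ΔH°_rxn = 695.31 × 154 = 107080 kJ/h
Sensible, feed 129→25 °C: -39749 kJ/h
Outlet flows (mol/h): A 774.69, B 695.31, C 695.31
Sensible, products 25→257 °C: 87541 kJ/h
Q = ΔH = 154870 kJ/h = 43.019 kW
Heat supplied = 43.019 kW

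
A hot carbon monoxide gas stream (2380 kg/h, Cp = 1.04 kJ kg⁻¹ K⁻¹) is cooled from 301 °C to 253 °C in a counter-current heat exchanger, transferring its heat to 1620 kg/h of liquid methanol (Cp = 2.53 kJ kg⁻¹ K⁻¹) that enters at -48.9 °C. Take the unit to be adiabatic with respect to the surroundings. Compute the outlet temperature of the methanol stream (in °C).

T_c,out = -19.9 °C

Heat released by hot stream: Q = 2380 × 1.04 × (301 − 253) = 118810 kJ/h
Energy balance on cold side (adiabatic exchanger): Q = ṁ_c·Cp_c·(T_c,out − T_c,in)
T_c,out = -48.9 + 118810/(1620 × 2.53) = -19.912 °C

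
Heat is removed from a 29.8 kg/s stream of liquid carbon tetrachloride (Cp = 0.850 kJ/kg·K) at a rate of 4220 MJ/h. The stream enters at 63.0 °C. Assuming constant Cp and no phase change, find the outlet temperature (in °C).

T_out = 16.7 °C

Q = 4220 MJ/h = 1172.2 kJ/s
ΔT = Q/(ṁ·Cp) = 1172.2/(29.8×0.850) = 46.278 K
T_out = 63.0 − 46.278 = 16.722 °C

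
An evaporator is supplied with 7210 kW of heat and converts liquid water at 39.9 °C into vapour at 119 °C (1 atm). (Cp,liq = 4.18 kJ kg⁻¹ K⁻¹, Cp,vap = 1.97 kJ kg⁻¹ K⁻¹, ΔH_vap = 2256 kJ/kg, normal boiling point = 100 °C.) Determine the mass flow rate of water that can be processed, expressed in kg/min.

Δh = 4.18×(100−39.9) + 2256 + 1.97×(119−100) = 2544.6 kJ/kg
Q = 7210 kW = 7210 kJ/s = 432600 kJ/min
ṁ = Q/Δh = 432600 / 2544.6 = 170 kg/min

ṁ = 170 kg/min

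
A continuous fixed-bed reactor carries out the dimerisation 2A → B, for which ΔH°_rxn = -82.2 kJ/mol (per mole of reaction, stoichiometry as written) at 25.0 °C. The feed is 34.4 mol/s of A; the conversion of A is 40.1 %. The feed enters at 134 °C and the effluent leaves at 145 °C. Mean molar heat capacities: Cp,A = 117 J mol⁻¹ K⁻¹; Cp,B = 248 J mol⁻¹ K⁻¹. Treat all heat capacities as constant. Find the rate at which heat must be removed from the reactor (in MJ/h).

Q_out = 1840 MJ/h

Extent of reaction ξ = 0.401 × 34.4 / 2 = 6.8972 mol/s
Reaction term: ξ·ΔH°_rxn = 6.8972 × -82.2 = -566.95 kJ/s
Sensible, feed 134→25 °C: -438.7 kJ/s
Outlet flows (mol/s): A 20.606, B 6.8972
Sensible, products 25→145 °C: 494.56 kJ/s
Q = ΔH = -511.09 kJ/s = -511.09 kW
Heat removed = 1839.9 MJ/h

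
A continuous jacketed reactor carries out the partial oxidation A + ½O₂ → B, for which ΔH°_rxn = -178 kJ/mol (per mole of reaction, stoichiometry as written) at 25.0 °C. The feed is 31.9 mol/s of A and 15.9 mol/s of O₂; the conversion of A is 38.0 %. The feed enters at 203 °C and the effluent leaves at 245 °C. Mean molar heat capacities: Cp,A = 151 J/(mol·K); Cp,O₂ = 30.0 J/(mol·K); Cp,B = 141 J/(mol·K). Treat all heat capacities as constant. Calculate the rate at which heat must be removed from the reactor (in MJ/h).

Q_out = 7210 MJ/h

Extent of reaction ξ = 0.380 × 31.9 = 12.122 mol/s
Reaction term: ξ·ΔH°_rxn = 12.122 × -178 = -2157.7 kJ/s
Sensible, feed 203→25 °C: -942.31 kJ/s
Outlet flows (mol/s): A 19.778, O₂ 9.839, B 12.122
Sensible, products 25→245 °C: 1098 kJ/s
Q = ΔH = -2002 kJ/s = -2002 kW
Heat removed = 7207.4 MJ/h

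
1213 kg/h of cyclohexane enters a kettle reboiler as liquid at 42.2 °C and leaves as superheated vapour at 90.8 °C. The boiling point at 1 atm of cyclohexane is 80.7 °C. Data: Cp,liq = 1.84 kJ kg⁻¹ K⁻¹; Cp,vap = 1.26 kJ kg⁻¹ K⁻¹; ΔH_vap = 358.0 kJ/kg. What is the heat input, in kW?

Q = 149 kW

liquid 42.2→80.7 °C: 70.84 kJ/kg
vaporisation at 80.7 °C: 358 kJ/kg
vapour 80.7→90.8 °C: 12.726 kJ/kg
Δh = 70.84 + 358 + 12.726 = 441.57 kJ/kg
Q = ṁ·Δh = 1213 kg/h × 441.57 kJ/kg = 535620 kJ/h
|Q| = 148.78 kW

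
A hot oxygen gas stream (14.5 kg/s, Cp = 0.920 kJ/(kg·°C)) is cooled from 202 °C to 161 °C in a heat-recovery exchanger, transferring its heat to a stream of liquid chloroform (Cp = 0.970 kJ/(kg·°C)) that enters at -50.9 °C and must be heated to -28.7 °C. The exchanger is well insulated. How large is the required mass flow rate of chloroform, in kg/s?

ṁ_c = 25.4 kg/s

Heat released by hot stream: Q = 14.5 × 0.920 × (202 − 161) = 546.94 kJ/s
Energy balance on cold side (adiabatic exchanger): Q = ṁ_c·Cp_c·(T_c,out − T_c,in)
ṁ_c = 546.94 / [0.970 × (-28.7 − -50.9)] = 25.399 kg/s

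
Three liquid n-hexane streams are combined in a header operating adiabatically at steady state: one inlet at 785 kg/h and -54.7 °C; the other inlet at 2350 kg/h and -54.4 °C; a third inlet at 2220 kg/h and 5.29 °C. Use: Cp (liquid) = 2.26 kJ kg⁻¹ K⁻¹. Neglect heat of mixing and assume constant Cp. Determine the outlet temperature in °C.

T_out = -29.7 °C

Energy balance with Q = 0: Σ ṁᵢCp,ᵢ(T_out − Tᵢ) = 0
Σ ṁᵢCp,ᵢTᵢ = 785×2.26×-54.7 + 2350×2.26×-54.4 + 2220×2.26×5.29 = -359420
Σ ṁᵢCp,ᵢ = 785×2.26 + 2350×2.26 + 2220×2.26 = 12102
T_out = -359420 / 12102 = -29.699 °C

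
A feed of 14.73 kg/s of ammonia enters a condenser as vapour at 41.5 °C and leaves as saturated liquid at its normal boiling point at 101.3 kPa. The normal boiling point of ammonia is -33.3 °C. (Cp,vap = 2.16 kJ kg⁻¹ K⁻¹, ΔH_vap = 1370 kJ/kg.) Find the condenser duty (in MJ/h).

vapour 41.5→-33.3 °C: -161.57 kJ/kg
condensation at -33.3 °C: -1370 kJ/kg
Δh = -161.57 + -1370 = -1531.6 kJ/kg
Q = ṁ·Δh = 14.73 kg/s × -1531.6 kJ/kg = -22560 kJ/s
|Q| = 22560 kW = 81216 MJ/h

Q_c = 81200 MJ/h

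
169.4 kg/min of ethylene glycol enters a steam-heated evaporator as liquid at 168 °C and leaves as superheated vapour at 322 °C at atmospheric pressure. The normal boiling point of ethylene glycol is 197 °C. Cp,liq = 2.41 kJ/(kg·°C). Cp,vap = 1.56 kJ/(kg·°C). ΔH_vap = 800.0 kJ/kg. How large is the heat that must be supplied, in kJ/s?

liquid 168→197 °C: 69.89 kJ/kg
vaporisation at 197 °C: 800 kJ/kg
vapour 197→322 °C: 195 kJ/kg
Δh = 69.89 + 800 + 195 = 1064.9 kJ/kg
Q = ṁ·Δh = 169.4 kg/min × 1064.9 kJ/kg = 180390 kJ/min
|Q| = 3006.5 kW

Q = 3010 kJ/s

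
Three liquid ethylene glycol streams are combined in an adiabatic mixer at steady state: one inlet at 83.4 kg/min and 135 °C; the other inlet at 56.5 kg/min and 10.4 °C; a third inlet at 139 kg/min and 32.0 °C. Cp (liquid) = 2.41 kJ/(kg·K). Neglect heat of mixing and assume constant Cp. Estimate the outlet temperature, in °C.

Energy balance with Q = 0: Σ ṁᵢCp,ᵢ(T_out − Tᵢ) = 0
Σ ṁᵢCp,ᵢTᵢ = 83.4×2.41×135 + 56.5×2.41×10.4 + 139×2.41×32.0 = 39270
Σ ṁᵢCp,ᵢ = 83.4×2.41 + 56.5×2.41 + 139×2.41 = 672.15
T_out = 39270 / 672.15 = 58.425 °C

T_out = 58.4 °C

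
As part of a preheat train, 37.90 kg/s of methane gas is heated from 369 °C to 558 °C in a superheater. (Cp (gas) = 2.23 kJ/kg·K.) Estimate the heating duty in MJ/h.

Q = ṁ·Cp·ΔT = 37.90 × 2.23 × (558 − 369) = 15974 kJ/s
Heating duty = 57505 MJ/h

Q = 57500 MJ/h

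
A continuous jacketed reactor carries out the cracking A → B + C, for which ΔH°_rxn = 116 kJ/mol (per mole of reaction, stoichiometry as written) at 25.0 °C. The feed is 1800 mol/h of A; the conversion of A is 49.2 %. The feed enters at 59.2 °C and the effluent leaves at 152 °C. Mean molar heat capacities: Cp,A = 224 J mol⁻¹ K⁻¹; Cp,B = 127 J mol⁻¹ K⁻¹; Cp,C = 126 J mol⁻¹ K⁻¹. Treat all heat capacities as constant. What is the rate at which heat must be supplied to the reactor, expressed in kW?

Q_in = 39.8 kW

Extent of reaction ξ = 0.492 × 1800 = 885.6 mol/h
Reaction term: ξ·ΔH°_rxn = 885.6 × 116 = 102730 kJ/h
Sensible, feed 59.2→25 °C: -13789 kJ/h
Outlet flows (mol/h): A 914.4, B 885.6, C 885.6
Sensible, products 25→152 °C: 54468 kJ/h
Q = ΔH = 143410 kJ/h = 39.836 kW
Heat supplied = 39.836 kW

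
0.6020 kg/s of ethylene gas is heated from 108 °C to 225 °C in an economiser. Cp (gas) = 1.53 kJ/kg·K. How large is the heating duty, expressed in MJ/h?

Q = ṁ·Cp·ΔT = 0.6020 × 1.53 × (225 − 108) = 107.76 kJ/s
Heating duty = 387.95 MJ/h

Q = 388 MJ/h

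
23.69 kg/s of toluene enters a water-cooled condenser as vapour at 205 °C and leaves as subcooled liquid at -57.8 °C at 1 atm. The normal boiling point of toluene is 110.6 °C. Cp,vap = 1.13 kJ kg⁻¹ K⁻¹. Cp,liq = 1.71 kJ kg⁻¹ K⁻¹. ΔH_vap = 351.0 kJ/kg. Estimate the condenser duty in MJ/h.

Q_c = 63600 MJ/h

vapour 205→110.6 °C: -106.67 kJ/kg
condensation at 110.6 °C: -351 kJ/kg
liquid 110.6→-57.8 °C: -287.96 kJ/kg
Δh = -106.67 + -351 + -287.96 = -745.64 kJ/kg
Q = ṁ·Δh = 23.69 kg/s × -745.64 kJ/kg = -17664 kJ/s
|Q| = 17664 kW = 63591 MJ/h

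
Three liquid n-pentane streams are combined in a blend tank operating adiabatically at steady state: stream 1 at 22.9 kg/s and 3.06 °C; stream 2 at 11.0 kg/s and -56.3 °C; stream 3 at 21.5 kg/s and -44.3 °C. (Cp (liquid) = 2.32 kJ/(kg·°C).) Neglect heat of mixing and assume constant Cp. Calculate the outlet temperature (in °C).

Adiabatic, steady state ⇒ Σ ṁᵢCp,ᵢ(T_out − Tᵢ) = 0
Σ ṁᵢCp,ᵢTᵢ = 22.9×2.32×3.06 + 11.0×2.32×-56.3 + 21.5×2.32×-44.3 = -3483.9
Σ ṁᵢCp,ᵢ = 22.9×2.32 + 11.0×2.32 + 21.5×2.32 = 128.53
T_out = -3483.9 / 128.53 = -27.106 °C

T_out = -27.1 °C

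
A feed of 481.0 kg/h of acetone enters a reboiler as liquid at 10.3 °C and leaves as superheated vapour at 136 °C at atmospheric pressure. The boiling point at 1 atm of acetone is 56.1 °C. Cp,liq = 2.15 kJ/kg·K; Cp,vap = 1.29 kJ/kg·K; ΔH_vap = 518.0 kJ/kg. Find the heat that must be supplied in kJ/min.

liquid 10.3→56.1 °C: 98.47 kJ/kg
vaporisation at 56.1 °C: 518 kJ/kg
vapour 56.1→136 °C: 103.07 kJ/kg
Δh = 98.47 + 518 + 103.07 = 719.54 kJ/kg
Q = ṁ·Δh = 481.0 kg/h × 719.54 kJ/kg = 346100 kJ/h
|Q| = 96.139 kW = 5768.3 kJ/min

Q = 5770 kJ/min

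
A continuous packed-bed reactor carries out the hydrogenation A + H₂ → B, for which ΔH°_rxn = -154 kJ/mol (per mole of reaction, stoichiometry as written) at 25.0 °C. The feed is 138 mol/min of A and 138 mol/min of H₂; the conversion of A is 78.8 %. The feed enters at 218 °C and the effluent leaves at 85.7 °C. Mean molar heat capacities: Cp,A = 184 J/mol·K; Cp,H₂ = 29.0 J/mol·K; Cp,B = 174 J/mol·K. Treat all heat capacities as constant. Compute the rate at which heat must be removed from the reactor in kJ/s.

Extent of reaction ξ = 0.788 × 138 = 108.74 mol/min
Reaction term: ξ·ΔH°_rxn = 108.74 × -154 = -16747 kJ/min
Sensible, feed 218→25 °C: -5673 kJ/min
Outlet flows (mol/min): A 29.256, H₂ 29.256, B 108.74
Sensible, products 25→85.7 °C: 1526.8 kJ/min
Q = ΔH = -20893 kJ/min = -348.21 kW
Heat removed = 348.21 kJ/s

Q_out = 348 kJ/s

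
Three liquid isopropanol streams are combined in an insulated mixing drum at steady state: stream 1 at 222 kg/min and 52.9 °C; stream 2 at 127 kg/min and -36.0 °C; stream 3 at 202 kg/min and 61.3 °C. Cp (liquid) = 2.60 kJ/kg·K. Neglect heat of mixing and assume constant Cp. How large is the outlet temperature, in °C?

Adiabatic, steady state ⇒ Σ ṁᵢCp,ᵢ(T_out − Tᵢ) = 0
T_out = Σ ṁᵢCp,ᵢTᵢ / Σ ṁᵢCp,ᵢ
      = 50841 / 1432.6 = 35.489 °C

T_out = 35.5 °C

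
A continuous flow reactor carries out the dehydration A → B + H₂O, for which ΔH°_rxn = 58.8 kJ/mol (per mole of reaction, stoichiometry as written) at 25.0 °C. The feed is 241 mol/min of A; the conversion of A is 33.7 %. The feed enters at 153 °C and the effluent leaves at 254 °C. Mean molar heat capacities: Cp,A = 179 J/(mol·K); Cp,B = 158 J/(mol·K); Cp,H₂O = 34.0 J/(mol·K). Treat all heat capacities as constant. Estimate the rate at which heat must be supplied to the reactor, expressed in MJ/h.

Extent of reaction ξ = 0.337 × 241 = 81.217 mol/min
Reaction term: ξ·ΔH°_rxn = 81.217 × 58.8 = 4775.6 kJ/min
Sensible, feed 153→25 °C: -5521.8 kJ/min
Outlet flows (mol/min): A 159.78, B 81.217, H₂O 81.217
Sensible, products 25→254 °C: 10121 kJ/min
Q = ΔH = 9374.4 kJ/min = 156.24 kW
Heat supplied = 562.46 MJ/h

Q_in = 562 MJ/h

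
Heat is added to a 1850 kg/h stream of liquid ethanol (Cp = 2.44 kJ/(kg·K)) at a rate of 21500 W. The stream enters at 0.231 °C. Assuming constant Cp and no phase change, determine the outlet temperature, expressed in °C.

Q = 21500 W = 77400 kJ/h
ΔT = Q/(ṁ·Cp) = 77400/(1850×2.44) = 17.147 K
T_out = 0.231 + 17.147 = 17.378 °C

T_out = 17.4 °C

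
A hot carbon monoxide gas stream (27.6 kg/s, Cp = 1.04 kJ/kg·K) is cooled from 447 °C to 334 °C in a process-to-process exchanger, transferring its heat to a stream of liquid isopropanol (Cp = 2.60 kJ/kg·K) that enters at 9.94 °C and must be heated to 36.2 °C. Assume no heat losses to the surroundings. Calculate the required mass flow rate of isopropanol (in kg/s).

Heat released by hot stream: Q = 27.6 × 1.04 × (447 − 334) = 3243.6 kJ/s
Energy balance on cold side (adiabatic exchanger): Q = ṁ_c·Cp_c·(T_c,out − T_c,in)
ṁ_c = 3243.6 / [2.60 × (36.2 − 9.94)] = 47.506 kg/s

ṁ_c = 47.5 kg/s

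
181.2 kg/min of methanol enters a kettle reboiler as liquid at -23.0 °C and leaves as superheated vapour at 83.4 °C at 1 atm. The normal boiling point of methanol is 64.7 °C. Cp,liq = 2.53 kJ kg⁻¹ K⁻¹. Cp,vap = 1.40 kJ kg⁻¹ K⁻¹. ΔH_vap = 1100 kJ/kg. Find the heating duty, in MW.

Q = 4.07 MW

liquid -23.0→64.7 °C: 221.88 kJ/kg
vaporisation at 64.7 °C: 1100 kJ/kg
vapour 64.7→83.4 °C: 26.18 kJ/kg
Δh = 221.88 + 1100 + 26.18 = 1348.1 kJ/kg
Q = ṁ·Δh = 181.2 kg/min × 1348.1 kJ/kg = 244270 kJ/min
|Q| = 4071.1 kW = 4.0711 MW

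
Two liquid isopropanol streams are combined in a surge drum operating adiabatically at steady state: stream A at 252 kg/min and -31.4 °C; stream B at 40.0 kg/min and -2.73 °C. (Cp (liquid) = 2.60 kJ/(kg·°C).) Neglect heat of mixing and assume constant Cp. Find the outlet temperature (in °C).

T_out = -27.5 °C

Energy balance with Q = 0: Σ ṁᵢCp,ᵢ(T_out − Tᵢ) = 0
T_out = Σ ṁᵢCp,ᵢTᵢ / Σ ṁᵢCp,ᵢ
      = -20857 / 759.2 = -27.473 °C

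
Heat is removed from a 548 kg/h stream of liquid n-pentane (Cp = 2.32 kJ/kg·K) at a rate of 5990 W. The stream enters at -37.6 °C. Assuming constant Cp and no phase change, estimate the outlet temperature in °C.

T_out = -54.6 °C

Q = 5990 W = 21564 kJ/h
ΔT = Q/(ṁ·Cp) = 21564/(548×2.32) = 16.961 K
T_out = -37.6 − 16.961 = -54.561 °C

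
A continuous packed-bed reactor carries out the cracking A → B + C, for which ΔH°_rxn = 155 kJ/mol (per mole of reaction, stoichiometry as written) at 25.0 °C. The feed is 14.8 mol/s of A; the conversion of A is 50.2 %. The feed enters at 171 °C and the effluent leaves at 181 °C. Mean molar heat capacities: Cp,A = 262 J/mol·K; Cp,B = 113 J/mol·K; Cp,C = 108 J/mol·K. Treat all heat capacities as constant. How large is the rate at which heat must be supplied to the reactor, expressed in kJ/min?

Q_in = 68600 kJ/min

Extent of reaction ξ = 0.502 × 14.8 = 7.4296 mol/s
Reaction term: ξ·ΔH°_rxn = 7.4296 × 155 = 1151.6 kJ/s
Sensible, feed 171→25 °C: -566.13 kJ/s
Outlet flows (mol/s): A 7.3704, B 7.4296, C 7.4296
Sensible, products 25→181 °C: 557.39 kJ/s
Q = ΔH = 1142.8 kJ/s = 1142.8 kW
Heat supplied = 68571 kJ/min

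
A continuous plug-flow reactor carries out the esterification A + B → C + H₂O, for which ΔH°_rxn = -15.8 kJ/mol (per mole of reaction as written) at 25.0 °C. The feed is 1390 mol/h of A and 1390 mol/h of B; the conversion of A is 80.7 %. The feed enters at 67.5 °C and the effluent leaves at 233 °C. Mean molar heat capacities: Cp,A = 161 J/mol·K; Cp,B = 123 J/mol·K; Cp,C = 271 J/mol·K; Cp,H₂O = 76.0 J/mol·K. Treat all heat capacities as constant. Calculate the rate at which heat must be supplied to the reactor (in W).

Extent of reaction ξ = 0.807 × 1390 = 1121.7 mol/h
Reaction term: ξ·ΔH°_rxn = 1121.7 × -15.8 = -17723 kJ/h
Sensible, feed 67.5→25 °C: -16777 kJ/h
Outlet flows (mol/h): A 268.27, B 268.27, C 1121.7, H₂O 1121.7
Sensible, products 25→233 °C: 96809 kJ/h
Q = ΔH = 62309 kJ/h = 17.308 kW
Heat supplied = 17308 W

Q_in = 17300 W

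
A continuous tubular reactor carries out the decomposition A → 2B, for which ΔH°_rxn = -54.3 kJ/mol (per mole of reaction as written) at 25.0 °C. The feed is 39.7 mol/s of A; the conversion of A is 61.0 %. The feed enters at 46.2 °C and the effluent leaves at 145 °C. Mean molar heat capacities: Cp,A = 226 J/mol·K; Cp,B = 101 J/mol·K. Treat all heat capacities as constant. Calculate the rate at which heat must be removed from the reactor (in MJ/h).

Q_out = 1790 MJ/h

Extent of reaction ξ = 0.610 × 39.7 = 24.217 mol/s
Reaction term: ξ·ΔH°_rxn = 24.217 × -54.3 = -1315 kJ/s
Sensible, feed 46.2→25 °C: -190.21 kJ/s
Outlet flows (mol/s): A 15.483, B 48.434
Sensible, products 25→145 °C: 1006.9 kJ/s
Q = ΔH = -498.27 kJ/s = -498.27 kW
Heat removed = 1793.8 MJ/h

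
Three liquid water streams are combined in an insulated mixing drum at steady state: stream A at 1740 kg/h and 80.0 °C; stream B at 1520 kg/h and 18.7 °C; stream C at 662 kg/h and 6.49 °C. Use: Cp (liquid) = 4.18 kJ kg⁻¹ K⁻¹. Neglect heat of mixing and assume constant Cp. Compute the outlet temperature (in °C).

T_out = 43.8 °C

Energy balance with Q = 0: Σ ṁᵢCp,ᵢ(T_out − Tᵢ) = 0
T_out = Σ ṁᵢCp,ᵢTᵢ / Σ ṁᵢCp,ᵢ
      = 718630 / 16394 = 43.835 °C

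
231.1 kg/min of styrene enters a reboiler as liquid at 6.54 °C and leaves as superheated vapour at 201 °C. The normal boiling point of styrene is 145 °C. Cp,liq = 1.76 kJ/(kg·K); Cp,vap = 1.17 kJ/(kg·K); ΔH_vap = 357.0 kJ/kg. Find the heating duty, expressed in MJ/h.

Q = 9240 MJ/h

liquid 6.54→145 °C: 243.69 kJ/kg
vaporisation at 145 °C: 357 kJ/kg
vapour 145→201 °C: 65.52 kJ/kg
Δh = 243.69 + 357 + 65.52 = 666.21 kJ/kg
Q = ṁ·Δh = 231.1 kg/min × 666.21 kJ/kg = 153960 kJ/min
|Q| = 2566 kW = 9237.7 MJ/h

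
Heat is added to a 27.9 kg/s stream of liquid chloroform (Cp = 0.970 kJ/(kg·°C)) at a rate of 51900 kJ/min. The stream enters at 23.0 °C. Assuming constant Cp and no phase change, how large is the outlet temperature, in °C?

Q = 51900 kJ/min = 865 kJ/s
ΔT = Q/(ṁ·Cp) = 865/(27.9×0.970) = 31.962 K
T_out = 23.0 + 31.962 = 54.962 °C

T_out = 55.0 °C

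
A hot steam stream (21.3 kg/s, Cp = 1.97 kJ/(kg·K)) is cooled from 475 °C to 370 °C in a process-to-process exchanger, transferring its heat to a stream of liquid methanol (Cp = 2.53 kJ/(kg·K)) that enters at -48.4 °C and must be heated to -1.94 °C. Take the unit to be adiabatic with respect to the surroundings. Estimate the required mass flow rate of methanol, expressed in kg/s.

Heat released by hot stream: Q = 21.3 × 1.97 × (475 − 370) = 4405.9 kJ/s
Energy balance on cold side (adiabatic exchanger): Q = ṁ_c·Cp_c·(T_c,out − T_c,in)
ṁ_c = 4405.9 / [2.53 × (-1.94 − -48.4)] = 37.483 kg/s

ṁ_c = 37.5 kg/s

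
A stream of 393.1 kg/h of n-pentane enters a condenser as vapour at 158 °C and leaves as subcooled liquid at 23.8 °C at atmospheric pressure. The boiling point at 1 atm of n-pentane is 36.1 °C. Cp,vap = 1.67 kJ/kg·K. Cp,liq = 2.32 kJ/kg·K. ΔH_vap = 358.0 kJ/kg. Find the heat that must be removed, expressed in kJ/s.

vapour 158→36.1 °C: -203.57 kJ/kg
condensation at 36.1 °C: -358 kJ/kg
liquid 36.1→23.8 °C: -28.536 kJ/kg
Δh = -203.57 + -358 + -28.536 = -590.11 kJ/kg
Q = ṁ·Δh = 393.1 kg/h × -590.11 kJ/kg = -231970 kJ/h
|Q| = 64.437 kW

Q_c = 64.4 kJ/s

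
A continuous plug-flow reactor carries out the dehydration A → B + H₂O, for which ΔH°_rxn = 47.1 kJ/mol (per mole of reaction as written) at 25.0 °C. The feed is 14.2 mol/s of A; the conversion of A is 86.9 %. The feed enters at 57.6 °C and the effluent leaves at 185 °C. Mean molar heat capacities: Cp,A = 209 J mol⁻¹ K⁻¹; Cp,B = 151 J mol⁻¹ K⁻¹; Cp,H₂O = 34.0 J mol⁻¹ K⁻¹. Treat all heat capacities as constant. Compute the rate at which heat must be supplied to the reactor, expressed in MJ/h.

Q_in = 3280 MJ/h

Extent of reaction ξ = 0.869 × 14.2 = 12.34 mol/s
Reaction term: ξ·ΔH°_rxn = 12.34 × 47.1 = 581.2 kJ/s
Sensible, feed 57.6→25 °C: -96.75 kJ/s
Outlet flows (mol/s): A 1.8602, B 12.34, H₂O 12.34
Sensible, products 25→185 °C: 427.46 kJ/s
Q = ΔH = 911.92 kJ/s = 911.92 kW
Heat supplied = 3282.9 MJ/h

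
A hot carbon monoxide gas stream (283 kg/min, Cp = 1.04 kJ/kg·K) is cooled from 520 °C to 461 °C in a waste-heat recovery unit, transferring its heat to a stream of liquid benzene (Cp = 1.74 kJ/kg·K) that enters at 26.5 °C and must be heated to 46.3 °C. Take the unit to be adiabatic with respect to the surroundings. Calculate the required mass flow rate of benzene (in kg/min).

Heat released by hot stream: Q = 283 × 1.04 × (520 − 461) = 17365 kJ/min
Energy balance on cold side (adiabatic exchanger): Q = ṁ_c·Cp_c·(T_c,out − T_c,in)
ṁ_c = 17365 / [1.74 × (46.3 − 26.5)] = 504.03 kg/min

ṁ_c = 504 kg/min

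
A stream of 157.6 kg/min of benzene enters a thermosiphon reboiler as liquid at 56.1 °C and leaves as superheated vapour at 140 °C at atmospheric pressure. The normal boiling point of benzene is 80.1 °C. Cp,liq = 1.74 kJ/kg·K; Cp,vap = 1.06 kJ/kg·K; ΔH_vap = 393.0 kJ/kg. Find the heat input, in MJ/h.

Q = 4710 MJ/h

liquid 56.1→80.1 °C: 41.76 kJ/kg
vaporisation at 80.1 °C: 393 kJ/kg
vapour 80.1→140 °C: 63.494 kJ/kg
Δh = 41.76 + 393 + 63.494 = 498.25 kJ/kg
Q = ṁ·Δh = 157.6 kg/min × 498.25 kJ/kg = 78525 kJ/min
|Q| = 1308.7 kW = 4711.5 MJ/h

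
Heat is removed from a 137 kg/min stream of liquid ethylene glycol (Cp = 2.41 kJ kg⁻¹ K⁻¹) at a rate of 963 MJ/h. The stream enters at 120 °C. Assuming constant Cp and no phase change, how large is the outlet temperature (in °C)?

Q = 963 MJ/h = 16050 kJ/min
ΔT = Q/(ṁ·Cp) = 16050/(137×2.41) = 48.611 K
T_out = 120 − 48.611 = 71.389 °C

T_out = 71.4 °C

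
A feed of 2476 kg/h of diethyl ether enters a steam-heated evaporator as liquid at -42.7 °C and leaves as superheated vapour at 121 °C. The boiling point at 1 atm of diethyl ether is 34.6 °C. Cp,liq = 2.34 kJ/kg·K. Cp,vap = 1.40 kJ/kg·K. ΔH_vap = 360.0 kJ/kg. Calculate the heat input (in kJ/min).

Q = 27300 kJ/min

liquid -42.7→34.6 °C: 180.88 kJ/kg
vaporisation at 34.6 °C: 360 kJ/kg
vapour 34.6→121 °C: 120.96 kJ/kg
Δh = 180.88 + 360 + 120.96 = 661.84 kJ/kg
Q = ṁ·Δh = 2476 kg/h × 661.84 kJ/kg = 1.6387e+06 kJ/h
|Q| = 455.2 kW = 27312 kJ/min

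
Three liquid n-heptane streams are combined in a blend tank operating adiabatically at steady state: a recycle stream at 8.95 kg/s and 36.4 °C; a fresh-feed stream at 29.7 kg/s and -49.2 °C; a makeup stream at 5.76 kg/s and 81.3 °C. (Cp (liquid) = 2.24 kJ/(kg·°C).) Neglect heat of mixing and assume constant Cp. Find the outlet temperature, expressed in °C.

Energy balance with Q = 0: Σ ṁᵢCp,ᵢ(T_out − Tᵢ) = 0
Σ ṁᵢCp,ᵢTᵢ = 8.95×2.24×36.4 + 29.7×2.24×-49.2 + 5.76×2.24×81.3 = -1494.5
Σ ṁᵢCp,ᵢ = 8.95×2.24 + 29.7×2.24 + 5.76×2.24 = 99.478
T_out = -1494.5 / 99.478 = -15.023 °C

T_out = -15.0 °C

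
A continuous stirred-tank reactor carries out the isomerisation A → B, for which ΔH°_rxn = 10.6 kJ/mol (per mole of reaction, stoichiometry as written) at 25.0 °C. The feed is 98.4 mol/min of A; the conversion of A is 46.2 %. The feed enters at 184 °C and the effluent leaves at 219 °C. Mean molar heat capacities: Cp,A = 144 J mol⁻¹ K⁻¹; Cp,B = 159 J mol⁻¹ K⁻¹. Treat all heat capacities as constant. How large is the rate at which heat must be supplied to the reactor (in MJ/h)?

Extent of reaction ξ = 0.462 × 98.4 = 45.461 mol/min
Reaction term: ξ·ΔH°_rxn = 45.461 × 10.6 = 481.88 kJ/min
Sensible, feed 184→25 °C: -2253 kJ/min
Outlet flows (mol/min): A 52.939, B 45.461
Sensible, products 25→219 °C: 2881.2 kJ/min
Q = ΔH = 1110.1 kJ/min = 18.502 kW
Heat supplied = 66.607 MJ/h

Q_in = 66.6 MJ/h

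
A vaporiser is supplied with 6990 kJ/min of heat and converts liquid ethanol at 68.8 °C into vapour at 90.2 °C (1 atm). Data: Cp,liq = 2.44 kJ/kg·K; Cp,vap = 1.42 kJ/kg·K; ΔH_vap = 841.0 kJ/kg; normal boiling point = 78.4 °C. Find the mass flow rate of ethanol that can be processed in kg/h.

Δh = 2.44×(78.4−68.8) + 841.0 + 1.42×(90.2−78.4) = 881.18 kJ/kg
Q = 6990 kJ/min = 116.5 kJ/s = 419400 kJ/h
ṁ = Q/Δh = 419400 / 881.18 = 475.95 kg/h

ṁ = 476 kg/h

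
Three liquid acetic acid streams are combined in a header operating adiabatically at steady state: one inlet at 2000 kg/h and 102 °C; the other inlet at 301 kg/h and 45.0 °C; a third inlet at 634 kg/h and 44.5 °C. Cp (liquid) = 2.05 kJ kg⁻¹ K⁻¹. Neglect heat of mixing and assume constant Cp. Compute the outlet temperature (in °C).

No heat crosses the boundary, so H_out = H_in.
Σ ṁᵢCp,ᵢTᵢ = 2000×2.05×102 + 301×2.05×45.0 + 634×2.05×44.5 = 503800
Σ ṁᵢCp,ᵢ = 2000×2.05 + 301×2.05 + 634×2.05 = 6016.8
T_out = 503800 / 6016.8 = 83.734 °C

T_out = 83.7 °C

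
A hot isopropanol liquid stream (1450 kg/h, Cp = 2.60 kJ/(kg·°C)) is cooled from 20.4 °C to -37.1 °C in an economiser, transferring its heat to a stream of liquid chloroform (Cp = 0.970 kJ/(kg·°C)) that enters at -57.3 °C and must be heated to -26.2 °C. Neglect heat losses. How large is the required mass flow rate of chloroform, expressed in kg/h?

ṁ_c = 7190 kg/h

Heat released by hot stream: Q = 1450 × 2.60 × (20.4 − -37.1) = 216780 kJ/h
Energy balance on cold side (adiabatic exchanger): Q = ṁ_c·Cp_c·(T_c,out − T_c,in)
ṁ_c = 216780 / [0.970 × (-26.2 − -57.3)] = 7185.8 kg/h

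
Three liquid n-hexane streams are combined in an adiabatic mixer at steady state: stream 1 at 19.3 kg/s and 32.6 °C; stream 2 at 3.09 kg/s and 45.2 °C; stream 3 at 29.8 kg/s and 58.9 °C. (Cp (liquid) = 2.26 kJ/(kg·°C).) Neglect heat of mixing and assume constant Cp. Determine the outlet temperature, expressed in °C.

T_out = 48.4 °C

Energy balance with Q = 0: Σ ṁᵢCp,ᵢ(T_out − Tᵢ) = 0
Σ ṁᵢCp,ᵢTᵢ = 19.3×2.26×32.6 + 3.09×2.26×45.2 + 29.8×2.26×58.9 = 5704.4
Σ ṁᵢCp,ᵢ = 19.3×2.26 + 3.09×2.26 + 29.8×2.26 = 117.95
T_out = 5704.4 / 117.95 = 48.363 °C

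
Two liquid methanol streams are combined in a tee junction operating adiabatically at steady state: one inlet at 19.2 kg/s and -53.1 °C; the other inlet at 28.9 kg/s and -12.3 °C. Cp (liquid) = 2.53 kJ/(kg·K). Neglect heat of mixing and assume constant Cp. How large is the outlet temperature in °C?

Energy balance with Q = 0: Σ ṁᵢCp,ᵢ(T_out − Tᵢ) = 0
T_out = Σ ṁᵢCp,ᵢTᵢ / Σ ṁᵢCp,ᵢ
      = -3478.7 / 121.69 = -28.586 °C

T_out = -28.6 °C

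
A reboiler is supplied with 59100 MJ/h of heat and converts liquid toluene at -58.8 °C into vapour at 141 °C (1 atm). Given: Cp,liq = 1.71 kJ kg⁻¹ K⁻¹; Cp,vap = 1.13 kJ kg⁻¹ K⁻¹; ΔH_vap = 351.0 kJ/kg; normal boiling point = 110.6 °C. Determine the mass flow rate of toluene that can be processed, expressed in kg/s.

ṁ = 24.3 kg/s

Δh = 1.71×(110.6−-58.8) + 351.0 + 1.13×(141−110.6) = 675.03 kJ/kg
Q = 59100 MJ/h = 16417 kJ/s = 16417 kJ/s
ṁ = Q/Δh = 16417 / 675.03 = 24.32 kg/s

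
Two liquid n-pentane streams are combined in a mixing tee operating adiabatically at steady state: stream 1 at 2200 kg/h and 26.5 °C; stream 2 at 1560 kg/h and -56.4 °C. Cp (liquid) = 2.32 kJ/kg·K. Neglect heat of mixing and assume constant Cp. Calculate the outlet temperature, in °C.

Adiabatic, steady state ⇒ Σ ṁᵢCp,ᵢ(T_out − Tᵢ) = 0
T_out = Σ ṁᵢCp,ᵢTᵢ / Σ ṁᵢCp,ᵢ
      = -68867 / 8723.2 = -7.8947 °C

T_out = -7.89 °C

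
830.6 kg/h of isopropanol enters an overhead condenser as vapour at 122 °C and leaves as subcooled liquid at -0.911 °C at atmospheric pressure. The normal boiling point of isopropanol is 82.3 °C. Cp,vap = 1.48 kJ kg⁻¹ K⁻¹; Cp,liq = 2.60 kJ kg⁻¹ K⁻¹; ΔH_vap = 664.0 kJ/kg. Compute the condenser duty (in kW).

Q_c = 217 kW

vapour 122→82.3 °C: -58.756 kJ/kg
condensation at 82.3 °C: -664 kJ/kg
liquid 82.3→-0.911 °C: -216.35 kJ/kg
Δh = -58.756 + -664 + -216.35 = -939.1 kJ/kg
Q = ṁ·Δh = 830.6 kg/h × -939.1 kJ/kg = -780020 kJ/h
|Q| = 216.67 kW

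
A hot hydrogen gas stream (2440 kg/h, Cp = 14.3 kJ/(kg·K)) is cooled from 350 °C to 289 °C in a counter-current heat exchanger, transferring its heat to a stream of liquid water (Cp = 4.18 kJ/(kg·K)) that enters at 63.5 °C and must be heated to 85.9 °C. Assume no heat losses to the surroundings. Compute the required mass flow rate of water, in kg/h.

ṁ_c = 22700 kg/h

Heat released by hot stream: Q = 2440 × 14.3 × (350 − 289) = 2.1284e+06 kJ/h
Energy balance on cold side (adiabatic exchanger): Q = ṁ_c·Cp_c·(T_c,out − T_c,in)
ṁ_c = 2.1284e+06 / [4.18 × (85.9 − 63.5)] = 22732 kg/h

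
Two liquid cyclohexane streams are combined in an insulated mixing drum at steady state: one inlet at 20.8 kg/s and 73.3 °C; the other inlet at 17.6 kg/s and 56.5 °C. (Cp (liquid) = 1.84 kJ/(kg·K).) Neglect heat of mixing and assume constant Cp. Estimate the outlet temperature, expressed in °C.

No heat crosses the boundary, so H_out = H_in.
T_out = Σ ṁᵢCp,ᵢTᵢ / Σ ṁᵢCp,ᵢ
      = 4635 / 70.656 = 65.6 °C

T_out = 65.6 °C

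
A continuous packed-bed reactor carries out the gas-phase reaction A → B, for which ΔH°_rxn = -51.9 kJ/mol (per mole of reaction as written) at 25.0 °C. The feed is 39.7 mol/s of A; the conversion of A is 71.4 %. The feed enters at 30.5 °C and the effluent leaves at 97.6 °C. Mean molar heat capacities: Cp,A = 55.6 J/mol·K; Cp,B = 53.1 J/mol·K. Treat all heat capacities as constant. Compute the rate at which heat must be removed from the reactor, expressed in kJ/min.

Q_out = 79700 kJ/min

Extent of reaction ξ = 0.714 × 39.7 = 28.346 mol/s
Reaction term: ξ·ΔH°_rxn = 28.346 × -51.9 = -1471.1 kJ/s
Sensible, feed 30.5→25 °C: -12.14 kJ/s
Outlet flows (mol/s): A 11.354, B 28.346
Sensible, products 25→97.6 °C: 155.11 kJ/s
Q = ΔH = -1328.2 kJ/s = -1328.2 kW
Heat removed = 79691 kJ/min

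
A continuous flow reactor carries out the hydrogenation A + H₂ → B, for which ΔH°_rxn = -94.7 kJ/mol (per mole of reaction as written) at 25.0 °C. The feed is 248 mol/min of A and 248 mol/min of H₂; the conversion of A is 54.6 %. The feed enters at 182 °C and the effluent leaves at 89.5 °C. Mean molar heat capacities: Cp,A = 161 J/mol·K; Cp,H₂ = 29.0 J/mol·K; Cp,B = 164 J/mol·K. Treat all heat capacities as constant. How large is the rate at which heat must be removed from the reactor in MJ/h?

Extent of reaction ξ = 0.546 × 248 = 135.41 mol/min
Reaction term: ξ·ΔH°_rxn = 135.41 × -94.7 = -12823 kJ/min
Sensible, feed 182→25 °C: -7397.8 kJ/min
Outlet flows (mol/min): A 112.59, H₂ 112.59, B 135.41
Sensible, products 25→89.5 °C: 2812.2 kJ/min
Q = ΔH = -17409 kJ/min = -290.15 kW
Heat removed = 1044.5 MJ/h

Q_out = 1040 MJ/h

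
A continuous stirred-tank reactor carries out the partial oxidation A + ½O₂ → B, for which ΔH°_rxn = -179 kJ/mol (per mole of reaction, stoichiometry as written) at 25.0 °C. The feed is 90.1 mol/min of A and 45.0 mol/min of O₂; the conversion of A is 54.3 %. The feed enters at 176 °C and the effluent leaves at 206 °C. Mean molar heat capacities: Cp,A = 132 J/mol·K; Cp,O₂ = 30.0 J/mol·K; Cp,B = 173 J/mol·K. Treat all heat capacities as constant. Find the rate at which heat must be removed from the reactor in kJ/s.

Q_out = 135 kJ/s

Extent of reaction ξ = 0.543 × 90.1 = 48.924 mol/min
Reaction term: ξ·ΔH°_rxn = 48.924 × -179 = -8757.4 kJ/min
Sensible, feed 176→25 °C: -1999.7 kJ/min
Outlet flows (mol/min): A 41.176, O₂ 20.538, B 48.924
Sensible, products 25→206 °C: 2627.3 kJ/min
Q = ΔH = -8129.9 kJ/min = -135.5 kW
Heat removed = 135.5 kJ/s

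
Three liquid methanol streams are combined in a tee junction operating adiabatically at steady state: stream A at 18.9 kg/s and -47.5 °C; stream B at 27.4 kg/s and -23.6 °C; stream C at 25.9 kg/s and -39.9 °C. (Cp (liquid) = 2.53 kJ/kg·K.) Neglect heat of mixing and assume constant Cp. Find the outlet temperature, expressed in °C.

T_out = -35.7 °C

Energy balance with Q = 0: Σ ṁᵢCp,ᵢ(T_out − Tᵢ) = 0
T_out = Σ ṁᵢCp,ᵢTᵢ / Σ ṁᵢCp,ᵢ
      = -6521.8 / 182.67 = -35.704 °C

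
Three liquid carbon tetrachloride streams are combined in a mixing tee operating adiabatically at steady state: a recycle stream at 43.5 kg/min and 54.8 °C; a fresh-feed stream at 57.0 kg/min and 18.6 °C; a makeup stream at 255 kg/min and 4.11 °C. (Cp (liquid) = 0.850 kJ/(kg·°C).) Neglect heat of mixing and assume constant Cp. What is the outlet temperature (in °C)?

T_out = 12.6 °C

Energy balance with Q = 0: Σ ṁᵢCp,ᵢ(T_out − Tᵢ) = 0
Σ ṁᵢCp,ᵢTᵢ = 43.5×0.850×54.8 + 57.0×0.850×18.6 + 255×0.850×4.11 = 3818.2
Σ ṁᵢCp,ᵢ = 43.5×0.850 + 57.0×0.850 + 255×0.850 = 302.18
T_out = 3818.2 / 302.18 = 12.636 °C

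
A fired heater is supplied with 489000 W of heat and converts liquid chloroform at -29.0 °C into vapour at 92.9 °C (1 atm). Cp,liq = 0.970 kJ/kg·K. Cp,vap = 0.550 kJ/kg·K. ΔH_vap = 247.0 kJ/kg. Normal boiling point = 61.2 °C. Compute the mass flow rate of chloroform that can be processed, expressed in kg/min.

Δh = 0.970×(61.2−-29.0) + 247.0 + 0.550×(92.9−61.2) = 351.93 kJ/kg
Q = 489000 W = 489 kJ/s = 29340 kJ/min
ṁ = Q/Δh = 29340 / 351.93 = 83.369 kg/min

ṁ = 83.4 kg/min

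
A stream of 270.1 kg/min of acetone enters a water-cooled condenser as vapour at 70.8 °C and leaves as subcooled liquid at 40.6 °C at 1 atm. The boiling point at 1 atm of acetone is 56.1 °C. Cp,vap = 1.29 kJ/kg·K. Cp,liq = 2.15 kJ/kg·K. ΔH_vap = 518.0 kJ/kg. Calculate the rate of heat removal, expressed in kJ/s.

vapour 70.8→56.1 °C: -18.963 kJ/kg
condensation at 56.1 °C: -518 kJ/kg
liquid 56.1→40.6 °C: -33.325 kJ/kg
Δh = -18.963 + -518 + -33.325 = -570.29 kJ/kg
Q = ṁ·Δh = 270.1 kg/min × -570.29 kJ/kg = -154030 kJ/min
|Q| = 2567.2 kW

Q_c = 2570 kJ/s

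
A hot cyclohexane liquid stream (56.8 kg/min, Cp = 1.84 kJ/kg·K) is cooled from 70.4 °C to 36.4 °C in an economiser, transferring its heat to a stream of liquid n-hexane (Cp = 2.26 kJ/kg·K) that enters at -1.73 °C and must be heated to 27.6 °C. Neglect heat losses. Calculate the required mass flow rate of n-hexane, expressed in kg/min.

Heat released by hot stream: Q = 56.8 × 1.84 × (70.4 − 36.4) = 3553.4 kJ/min
Energy balance on cold side (adiabatic exchanger): Q = ṁ_c·Cp_c·(T_c,out − T_c,in)
ṁ_c = 3553.4 / [2.26 × (27.6 − -1.73)] = 53.607 kg/min

ṁ_c = 53.6 kg/min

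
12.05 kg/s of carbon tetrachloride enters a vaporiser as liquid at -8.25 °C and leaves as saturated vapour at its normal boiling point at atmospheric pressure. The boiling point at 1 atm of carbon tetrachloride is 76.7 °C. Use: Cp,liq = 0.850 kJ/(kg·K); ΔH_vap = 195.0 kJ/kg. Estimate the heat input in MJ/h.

liquid -8.25→76.7 °C: 72.207 kJ/kg
vaporisation at 76.7 °C: 195 kJ/kg
Δh = 72.207 + 195 = 267.21 kJ/kg
Q = ṁ·Δh = 12.05 kg/s × 267.21 kJ/kg = 3219.9 kJ/s
|Q| = 3219.9 kW = 11591 MJ/h

Q = 11600 MJ/h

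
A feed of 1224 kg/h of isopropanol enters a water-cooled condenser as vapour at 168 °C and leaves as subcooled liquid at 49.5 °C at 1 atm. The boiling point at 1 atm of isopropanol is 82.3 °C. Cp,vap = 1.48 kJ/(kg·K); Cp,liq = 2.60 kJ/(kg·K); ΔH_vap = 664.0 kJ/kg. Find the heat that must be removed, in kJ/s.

Q_c = 298 kJ/s

vapour 168→82.3 °C: -126.84 kJ/kg
condensation at 82.3 °C: -664 kJ/kg
liquid 82.3→49.5 °C: -85.28 kJ/kg
Δh = -126.84 + -664 + -85.28 = -876.12 kJ/kg
Q = ṁ·Δh = 1224 kg/h × -876.12 kJ/kg = -1.0724e+06 kJ/h
|Q| = 297.88 kW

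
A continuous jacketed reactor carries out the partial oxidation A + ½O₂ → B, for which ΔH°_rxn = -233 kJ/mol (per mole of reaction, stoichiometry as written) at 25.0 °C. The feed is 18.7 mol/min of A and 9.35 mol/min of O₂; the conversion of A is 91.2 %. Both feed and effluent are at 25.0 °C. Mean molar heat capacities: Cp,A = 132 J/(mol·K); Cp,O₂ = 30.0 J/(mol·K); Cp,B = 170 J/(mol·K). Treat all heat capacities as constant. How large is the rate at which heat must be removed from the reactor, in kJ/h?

Q_out = 238000 kJ/h

Extent of reaction ξ = 0.912 × 18.7 = 17.054 mol/min
Reaction term: ξ·ΔH°_rxn = 17.054 × -233 = -3973.7 kJ/min
Q = ΔH = -3973.7 kJ/min = -66.228 kW
Heat removed = 238420 kJ/h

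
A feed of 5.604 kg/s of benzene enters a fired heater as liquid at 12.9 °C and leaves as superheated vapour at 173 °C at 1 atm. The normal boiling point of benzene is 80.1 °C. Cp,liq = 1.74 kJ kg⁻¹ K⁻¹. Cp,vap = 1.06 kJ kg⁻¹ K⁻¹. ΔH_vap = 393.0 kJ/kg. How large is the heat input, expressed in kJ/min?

Q = 205000 kJ/min

liquid 12.9→80.1 °C: 116.93 kJ/kg
vaporisation at 80.1 °C: 393 kJ/kg
vapour 80.1→173 °C: 98.474 kJ/kg
Δh = 116.93 + 393 + 98.474 = 608.4 kJ/kg
Q = ṁ·Δh = 5.604 kg/s × 608.4 kJ/kg = 3409.5 kJ/s
|Q| = 3409.5 kW = 204570 kJ/min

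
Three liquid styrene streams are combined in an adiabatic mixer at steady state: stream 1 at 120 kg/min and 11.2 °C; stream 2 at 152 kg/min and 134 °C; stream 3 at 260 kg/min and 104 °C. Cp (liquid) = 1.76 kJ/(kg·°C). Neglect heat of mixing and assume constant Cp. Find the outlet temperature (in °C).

T_out = 91.6 °C

Energy balance with Q = 0: Σ ṁᵢCp,ᵢ(T_out − Tᵢ) = 0
T_out = Σ ṁᵢCp,ᵢTᵢ / Σ ṁᵢCp,ᵢ
      = 85804 / 936.32 = 91.639 °C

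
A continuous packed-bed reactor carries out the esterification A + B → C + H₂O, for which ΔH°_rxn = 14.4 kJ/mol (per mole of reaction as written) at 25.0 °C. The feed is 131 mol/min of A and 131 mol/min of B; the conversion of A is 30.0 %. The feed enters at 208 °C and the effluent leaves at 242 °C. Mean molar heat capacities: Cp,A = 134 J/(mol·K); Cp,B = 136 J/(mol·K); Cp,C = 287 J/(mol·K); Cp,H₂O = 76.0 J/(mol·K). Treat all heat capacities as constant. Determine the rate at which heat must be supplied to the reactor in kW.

Q_in = 42.7 kW

Extent of reaction ξ = 0.300 × 131 = 39.3 mol/min
Reaction term: ξ·ΔH°_rxn = 39.3 × 14.4 = 565.92 kJ/min
Sensible, feed 208→25 °C: -6472.7 kJ/min
Outlet flows (mol/min): A 91.7, B 91.7, C 39.3, H₂O 39.3
Sensible, products 25→242 °C: 8468.4 kJ/min
Q = ΔH = 2561.6 kJ/min = 42.694 kW
Heat supplied = 42.694 kW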